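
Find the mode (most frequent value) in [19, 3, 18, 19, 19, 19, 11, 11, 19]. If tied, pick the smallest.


Count the frequency of each value:
  3 appears 1 time(s)
  11 appears 2 time(s)
  18 appears 1 time(s)
  19 appears 5 time(s)
Maximum frequency is 5.
Only 19 reaches that frequency, so it is the mode.
Final answer: 19


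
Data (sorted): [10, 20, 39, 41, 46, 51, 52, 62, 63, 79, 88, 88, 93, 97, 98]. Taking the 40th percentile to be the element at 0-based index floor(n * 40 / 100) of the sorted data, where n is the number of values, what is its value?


The dataset has n = 15 elements.
Index = floor(15 * 40 / 100) = floor(600 / 100) = floor(6) = 6
Counting from index 0 in the sorted data, the element at index 6 is 52.
Final answer: 52


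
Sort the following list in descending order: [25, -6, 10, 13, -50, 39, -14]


Original list: [25, -6, 10, 13, -50, 39, -14]
Repeatedly take the largest remaining element:
  Remaining [25, -6, 10, 13, -50, 39, -14] -> largest is 39
  Remaining [25, -6, 10, 13, -50, -14] -> largest is 25
  Remaining [-6, 10, 13, -50, -14] -> largest is 13
  Remaining [-6, 10, -50, -14] -> largest is 10
  Remaining [-6, -50, -14] -> largest is -6
  Remaining [-50, -14] -> largest is -14
  Remaining [-50] -> largest is -50
Collecting the picks in order gives the descending list.
Final answer: [39, 25, 13, 10, -6, -14, -50]


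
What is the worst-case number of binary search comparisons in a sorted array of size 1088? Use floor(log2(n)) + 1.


Binary search halves the search space each step.
Maximum comparisons = floor(log2(1088)) + 1
log2(1088) = 10.0875
floor(log2(1088)) = 10, so 10 + 1 = 11
Final answer: 11


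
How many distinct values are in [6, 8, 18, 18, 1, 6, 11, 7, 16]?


List all unique values:
Distinct values: [1, 6, 7, 8, 11, 16, 18]
Count = 7
Final answer: 7


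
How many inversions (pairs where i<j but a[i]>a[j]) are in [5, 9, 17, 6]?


For each element, count the later elements that are smaller than it:
  5 (index 0): smaller elements after it = [] -> 0
  9 (index 1): smaller elements after it = [6] -> 1
  17 (index 2): smaller elements after it = [6] -> 1
Total inversions = 0 + 1 + 1 = 2
Final answer: 2


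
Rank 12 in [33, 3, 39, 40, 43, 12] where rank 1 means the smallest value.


Sort ascending: [3, 12, 33, 39, 40, 43]
Find 12 in the sorted list.
12 is at position 2 (1-indexed).
Final answer: 2


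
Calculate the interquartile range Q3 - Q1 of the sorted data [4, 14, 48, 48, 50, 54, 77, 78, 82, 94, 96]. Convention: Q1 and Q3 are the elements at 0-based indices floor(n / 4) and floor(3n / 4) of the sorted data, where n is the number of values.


The data has n = 11 elements.
Q1 index = floor(11 / 4) = floor(2.75) = 2; Q3 index = floor(3 * 11 / 4) = floor(8.25) = 8
Q1 = element at index 2 = 48
Q3 = element at index 8 = 82
IQR = 82 - 48 = 34
Final answer: 34


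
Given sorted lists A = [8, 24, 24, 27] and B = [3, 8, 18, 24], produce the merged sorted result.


List A: [8, 24, 24, 27]
List B: [3, 8, 18, 24]
Repeatedly compare the front elements and take the smaller:
  8 vs 3 -> take 3
  8 vs 8 -> take 8
  24 vs 8 -> take 8
  24 vs 18 -> take 18
  24 vs 24 -> take 24
  24 vs 24 -> take 24
  27 vs 24 -> take 24
  B is exhausted; append the rest of A: [27]
Final answer: [3, 8, 8, 18, 24, 24, 24, 27]


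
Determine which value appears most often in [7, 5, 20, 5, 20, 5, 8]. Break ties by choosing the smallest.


Count the frequency of each value:
  5 appears 3 time(s)
  7 appears 1 time(s)
  8 appears 1 time(s)
  20 appears 2 time(s)
Maximum frequency is 3.
Only 5 reaches that frequency, so it is the mode.
Final answer: 5


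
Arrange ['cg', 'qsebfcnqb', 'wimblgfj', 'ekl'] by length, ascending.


Compute lengths:
  'cg' has length 2
  'qsebfcnqb' has length 9
  'wimblgfj' has length 8
  'ekl' has length 3
Lengths in increasing order: 2 < 3 < 8 < 9
Listing the words in that order gives the answer.
Final answer: ['cg', 'ekl', 'wimblgfj', 'qsebfcnqb']


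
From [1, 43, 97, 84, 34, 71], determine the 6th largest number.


Sort descending: [97, 84, 71, 43, 34, 1]
The 6th element (1-indexed) is at index 5.
Value = 1
Final answer: 1


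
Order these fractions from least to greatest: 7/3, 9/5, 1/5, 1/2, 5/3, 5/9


Convert to decimal for comparison:
  7/3 = 2.3333
  9/5 = 1.8
  1/5 = 0.2
  1/2 = 0.5
  5/3 = 1.6667
  5/9 = 0.5556
Decimals in increasing order: 0.2 < 0.5 < 0.5556 < 1.6667 < 1.8 < 2.3333
Writing each back as its fraction gives the sorted order.
Final answer: 1/5, 1/2, 5/9, 5/3, 9/5, 7/3


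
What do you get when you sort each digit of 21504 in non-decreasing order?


The number 21504 has digits: 2, 1, 5, 0, 4
Sorted: 0, 1, 2, 4, 5
Joining the sorted digits gives the result.
Final answer: 01245


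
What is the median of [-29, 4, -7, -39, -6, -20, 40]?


First, sort the list: [-39, -29, -20, -7, -6, 4, 40]
The list has 7 elements (odd count).
The middle index is 3 (0-based), and the element there is -7.
Final answer: -7


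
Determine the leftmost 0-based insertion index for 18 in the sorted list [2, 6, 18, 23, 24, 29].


List is sorted: [2, 6, 18, 23, 24, 29]
We need the leftmost position where 18 can be inserted, i.e. the first index whose element is >= 18 (or the end of the list if none is).
Binary search with low=0, high=6 (0-based indices):
  low=0, high=6, mid=3: a[3]=23 >= 18, so high = 3
  low=0, high=3, mid=1: a[1]=6 < 18, so low = 2
  low=2, high=3, mid=2: a[2]=18 >= 18, so high = 2
Now low = high = 2, so the insertion index is 2.
Final answer: 2


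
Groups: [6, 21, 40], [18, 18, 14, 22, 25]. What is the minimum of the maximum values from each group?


Find max of each group:
  Group 1: [6, 21, 40] -> max = 40
  Group 2: [18, 18, 14, 22, 25] -> max = 25
Maxes: [40, 25]
Minimum of maxes = 25
Final answer: 25


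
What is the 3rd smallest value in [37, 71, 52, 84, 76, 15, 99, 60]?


Sort ascending: [15, 37, 52, 60, 71, 76, 84, 99]
The 3rd element (1-indexed) is at index 2.
Value = 52
Final answer: 52


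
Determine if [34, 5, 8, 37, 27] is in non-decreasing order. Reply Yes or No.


Check consecutive pairs:
  34 <= 5? False
  5 <= 8? True
  8 <= 37? True
  37 <= 27? False
2 consecutive pair(s) are out of order, so the list is not sorted.
Final answer: No


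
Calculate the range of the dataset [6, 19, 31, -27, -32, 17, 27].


Maximum value: 31
Minimum value: -32
Range = 31 - (-32) = 63
Final answer: 63


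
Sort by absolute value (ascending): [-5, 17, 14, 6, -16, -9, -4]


Compute absolute values:
  |-5| = 5
  |17| = 17
  |14| = 14
  |6| = 6
  |-16| = 16
  |-9| = 9
  |-4| = 4
Absolute values in increasing order: 4 < 5 < 6 < 9 < 14 < 16 < 17
Listing the original numbers in that order gives the answer.
Final answer: [-4, -5, 6, -9, 14, -16, 17]


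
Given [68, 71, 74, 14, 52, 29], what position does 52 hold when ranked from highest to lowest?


Sort descending: [74, 71, 68, 52, 29, 14]
Find 52 in the sorted list.
52 is at position 4.
Final answer: 4


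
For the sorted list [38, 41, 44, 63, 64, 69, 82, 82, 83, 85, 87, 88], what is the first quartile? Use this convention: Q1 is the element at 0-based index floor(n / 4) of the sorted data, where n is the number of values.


The list has n = 12 elements.
Q1 index = floor(12 / 4) = floor(3) = 3
Counting from index 0 in the sorted data, the element at index 3 is 63.
Final answer: 63


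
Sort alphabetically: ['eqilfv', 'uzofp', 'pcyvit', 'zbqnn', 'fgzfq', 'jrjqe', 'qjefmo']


Compare strings character by character (the first differing letter decides):
  'eqilfv' < 'fgzfq' since 'e' < 'f' at position 1
  'fgzfq' < 'jrjqe' since 'f' < 'j' at position 1
  'jrjqe' < 'pcyvit' since 'j' < 'p' at position 1
  'pcyvit' < 'qjefmo' since 'p' < 'q' at position 1
  'qjefmo' < 'uzofp' since 'q' < 'u' at position 1
  'uzofp' < 'zbqnn' since 'u' < 'z' at position 1
Chaining these comparisons gives the alphabetical order.
Final answer: ['eqilfv', 'fgzfq', 'jrjqe', 'pcyvit', 'qjefmo', 'uzofp', 'zbqnn']


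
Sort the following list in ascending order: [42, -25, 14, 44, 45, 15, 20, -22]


Original list: [42, -25, 14, 44, 45, 15, 20, -22]
Repeatedly take the smallest remaining element:
  Remaining [42, -25, 14, 44, 45, 15, 20, -22] -> smallest is -25
  Remaining [42, 14, 44, 45, 15, 20, -22] -> smallest is -22
  Remaining [42, 14, 44, 45, 15, 20] -> smallest is 14
  Remaining [42, 44, 45, 15, 20] -> smallest is 15
  Remaining [42, 44, 45, 20] -> smallest is 20
  Remaining [42, 44, 45] -> smallest is 42
  Remaining [44, 45] -> smallest is 44
  Remaining [45] -> smallest is 45
Collecting the picks in order gives the sorted list.
Final answer: [-25, -22, 14, 15, 20, 42, 44, 45]


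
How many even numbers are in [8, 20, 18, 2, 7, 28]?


Check each element:
  8 is even
  20 is even
  18 is even
  2 is even
  7 is odd
  28 is even
Evens: [8, 20, 18, 2, 28]
Count of evens = 5
Final answer: 5


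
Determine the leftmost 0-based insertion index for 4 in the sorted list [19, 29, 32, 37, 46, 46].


List is sorted: [19, 29, 32, 37, 46, 46]
We need the leftmost position where 4 can be inserted, i.e. the first index whose element is >= 4 (or the end of the list if none is).
Binary search with low=0, high=6 (0-based indices):
  low=0, high=6, mid=3: a[3]=37 >= 4, so high = 3
  low=0, high=3, mid=1: a[1]=29 >= 4, so high = 1
  low=0, high=1, mid=0: a[0]=19 >= 4, so high = 0
Now low = high = 0, so the insertion index is 0.
Final answer: 0


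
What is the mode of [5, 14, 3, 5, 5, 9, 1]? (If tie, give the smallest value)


Count the frequency of each value:
  1 appears 1 time(s)
  3 appears 1 time(s)
  5 appears 3 time(s)
  9 appears 1 time(s)
  14 appears 1 time(s)
Maximum frequency is 3.
Only 5 reaches that frequency, so it is the mode.
Final answer: 5


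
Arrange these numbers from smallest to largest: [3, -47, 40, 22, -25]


Original list: [3, -47, 40, 22, -25]
Repeatedly take the smallest remaining element:
  Remaining [3, -47, 40, 22, -25] -> smallest is -47
  Remaining [3, 40, 22, -25] -> smallest is -25
  Remaining [3, 40, 22] -> smallest is 3
  Remaining [40, 22] -> smallest is 22
  Remaining [40] -> smallest is 40
Collecting the picks in order gives the sorted list.
Final answer: [-47, -25, 3, 22, 40]


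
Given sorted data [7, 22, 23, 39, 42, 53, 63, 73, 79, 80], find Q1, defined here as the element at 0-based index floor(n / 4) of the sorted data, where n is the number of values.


The list has n = 10 elements.
Q1 index = floor(10 / 4) = floor(2.5) = 2
Counting from index 0 in the sorted data, the element at index 2 is 23.
Final answer: 23


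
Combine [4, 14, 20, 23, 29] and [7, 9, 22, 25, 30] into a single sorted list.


List A: [4, 14, 20, 23, 29]
List B: [7, 9, 22, 25, 30]
Repeatedly compare the front elements and take the smaller:
  4 vs 7 -> take 4
  14 vs 7 -> take 7
  14 vs 9 -> take 9
  14 vs 22 -> take 14
  20 vs 22 -> take 20
  23 vs 22 -> take 22
  23 vs 25 -> take 23
  29 vs 25 -> take 25
  29 vs 30 -> take 29
  A is exhausted; append the rest of B: [30]
Final answer: [4, 7, 9, 14, 20, 22, 23, 25, 29, 30]


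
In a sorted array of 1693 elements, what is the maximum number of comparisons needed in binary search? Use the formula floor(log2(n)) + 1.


Binary search halves the search space each step.
Maximum comparisons = floor(log2(1693)) + 1
log2(1693) = 10.7254
floor(log2(1693)) = 10, so 10 + 1 = 11
Final answer: 11


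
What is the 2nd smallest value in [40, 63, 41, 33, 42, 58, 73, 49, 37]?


Sort ascending: [33, 37, 40, 41, 42, 49, 58, 63, 73]
The 2nd element (1-indexed) is at index 1.
Value = 37
Final answer: 37


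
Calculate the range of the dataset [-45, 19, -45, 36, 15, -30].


Maximum value: 36
Minimum value: -45
Range = 36 - (-45) = 81
Final answer: 81


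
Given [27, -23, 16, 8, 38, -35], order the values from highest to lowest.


Original list: [27, -23, 16, 8, 38, -35]
Repeatedly take the largest remaining element:
  Remaining [27, -23, 16, 8, 38, -35] -> largest is 38
  Remaining [27, -23, 16, 8, -35] -> largest is 27
  Remaining [-23, 16, 8, -35] -> largest is 16
  Remaining [-23, 8, -35] -> largest is 8
  Remaining [-23, -35] -> largest is -23
  Remaining [-35] -> largest is -35
Collecting the picks in order gives the descending list.
Final answer: [38, 27, 16, 8, -23, -35]


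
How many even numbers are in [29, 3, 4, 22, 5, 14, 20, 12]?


Check each element:
  29 is odd
  3 is odd
  4 is even
  22 is even
  5 is odd
  14 is even
  20 is even
  12 is even
Evens: [4, 22, 14, 20, 12]
Count of evens = 5
Final answer: 5


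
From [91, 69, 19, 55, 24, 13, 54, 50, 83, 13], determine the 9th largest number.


Sort descending: [91, 83, 69, 55, 54, 50, 24, 19, 13, 13]
The 9th element (1-indexed) is at index 8.
Value = 13
Final answer: 13


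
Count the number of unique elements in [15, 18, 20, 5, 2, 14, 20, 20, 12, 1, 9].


List all unique values:
Distinct values: [1, 2, 5, 9, 12, 14, 15, 18, 20]
Count = 9
Final answer: 9


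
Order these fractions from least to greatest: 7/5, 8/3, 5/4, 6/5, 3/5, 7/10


Convert to decimal for comparison:
  7/5 = 1.4
  8/3 = 2.6667
  5/4 = 1.25
  6/5 = 1.2
  3/5 = 0.6
  7/10 = 0.7
Decimals in increasing order: 0.6 < 0.7 < 1.2 < 1.25 < 1.4 < 2.6667
Writing each back as its fraction gives the sorted order.
Final answer: 3/5, 7/10, 6/5, 5/4, 7/5, 8/3


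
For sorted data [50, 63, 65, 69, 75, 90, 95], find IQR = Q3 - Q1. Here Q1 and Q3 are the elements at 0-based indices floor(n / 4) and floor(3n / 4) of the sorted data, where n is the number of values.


The data has n = 7 elements.
Q1 index = floor(7 / 4) = floor(1.75) = 1; Q3 index = floor(3 * 7 / 4) = floor(5.25) = 5
Q1 = element at index 1 = 63
Q3 = element at index 5 = 90
IQR = 90 - 63 = 27
Final answer: 27


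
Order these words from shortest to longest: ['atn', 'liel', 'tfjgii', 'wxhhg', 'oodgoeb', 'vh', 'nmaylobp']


Compute lengths:
  'atn' has length 3
  'liel' has length 4
  'tfjgii' has length 6
  'wxhhg' has length 5
  'oodgoeb' has length 7
  'vh' has length 2
  'nmaylobp' has length 8
Lengths in increasing order: 2 < 3 < 4 < 5 < 6 < 7 < 8
Listing the words in that order gives the answer.
Final answer: ['vh', 'atn', 'liel', 'wxhhg', 'tfjgii', 'oodgoeb', 'nmaylobp']


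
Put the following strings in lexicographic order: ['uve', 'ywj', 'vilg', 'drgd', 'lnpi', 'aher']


Compare strings character by character (the first differing letter decides):
  'aher' < 'drgd' since 'a' < 'd' at position 1
  'drgd' < 'lnpi' since 'd' < 'l' at position 1
  'lnpi' < 'uve' since 'l' < 'u' at position 1
  'uve' < 'vilg' since 'u' < 'v' at position 1
  'vilg' < 'ywj' since 'v' < 'y' at position 1
Chaining these comparisons gives the alphabetical order.
Final answer: ['aher', 'drgd', 'lnpi', 'uve', 'vilg', 'ywj']


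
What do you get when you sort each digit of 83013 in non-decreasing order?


The number 83013 has digits: 8, 3, 0, 1, 3
Sorted: 0, 1, 3, 3, 8
Joining the sorted digits gives the result.
Final answer: 01338


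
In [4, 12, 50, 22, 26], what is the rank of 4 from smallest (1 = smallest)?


Sort ascending: [4, 12, 22, 26, 50]
Find 4 in the sorted list.
4 is at position 1 (1-indexed).
Final answer: 1


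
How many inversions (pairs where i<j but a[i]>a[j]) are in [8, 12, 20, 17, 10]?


For each element, count the later elements that are smaller than it:
  8 (index 0): smaller elements after it = [] -> 0
  12 (index 1): smaller elements after it = [10] -> 1
  20 (index 2): smaller elements after it = [17, 10] -> 2
  17 (index 3): smaller elements after it = [10] -> 1
Total inversions = 0 + 1 + 2 + 1 = 4
Final answer: 4


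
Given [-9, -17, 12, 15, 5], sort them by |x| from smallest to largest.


Compute absolute values:
  |-9| = 9
  |-17| = 17
  |12| = 12
  |15| = 15
  |5| = 5
Absolute values in increasing order: 5 < 9 < 12 < 15 < 17
Listing the original numbers in that order gives the answer.
Final answer: [5, -9, 12, 15, -17]


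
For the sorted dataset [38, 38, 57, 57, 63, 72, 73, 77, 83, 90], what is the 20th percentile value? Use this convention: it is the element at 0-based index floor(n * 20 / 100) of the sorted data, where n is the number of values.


The dataset has n = 10 elements.
Index = floor(10 * 20 / 100) = floor(200 / 100) = floor(2) = 2
Counting from index 0 in the sorted data, the element at index 2 is 57.
Final answer: 57


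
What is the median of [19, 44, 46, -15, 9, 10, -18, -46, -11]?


First, sort the list: [-46, -18, -15, -11, 9, 10, 19, 44, 46]
The list has 9 elements (odd count).
The middle index is 4 (0-based), and the element there is 9.
Final answer: 9


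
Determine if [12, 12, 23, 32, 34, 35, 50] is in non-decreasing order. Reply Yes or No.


Check consecutive pairs:
  12 <= 12? True
  12 <= 23? True
  23 <= 32? True
  32 <= 34? True
  34 <= 35? True
  35 <= 50? True
Every consecutive pair is in order, so the list is non-decreasing.
Final answer: Yes


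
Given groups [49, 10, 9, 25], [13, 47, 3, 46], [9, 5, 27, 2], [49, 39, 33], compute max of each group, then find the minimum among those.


Find max of each group:
  Group 1: [49, 10, 9, 25] -> max = 49
  Group 2: [13, 47, 3, 46] -> max = 47
  Group 3: [9, 5, 27, 2] -> max = 27
  Group 4: [49, 39, 33] -> max = 49
Maxes: [49, 47, 27, 49]
Minimum of maxes = 27
Final answer: 27


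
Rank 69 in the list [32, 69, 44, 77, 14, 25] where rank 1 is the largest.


Sort descending: [77, 69, 44, 32, 25, 14]
Find 69 in the sorted list.
69 is at position 2.
Final answer: 2


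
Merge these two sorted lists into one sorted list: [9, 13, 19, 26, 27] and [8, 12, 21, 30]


List A: [9, 13, 19, 26, 27]
List B: [8, 12, 21, 30]
Repeatedly compare the front elements and take the smaller:
  9 vs 8 -> take 8
  9 vs 12 -> take 9
  13 vs 12 -> take 12
  13 vs 21 -> take 13
  19 vs 21 -> take 19
  26 vs 21 -> take 21
  26 vs 30 -> take 26
  27 vs 30 -> take 27
  A is exhausted; append the rest of B: [30]
Final answer: [8, 9, 12, 13, 19, 21, 26, 27, 30]


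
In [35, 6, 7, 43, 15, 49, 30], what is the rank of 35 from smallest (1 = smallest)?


Sort ascending: [6, 7, 15, 30, 35, 43, 49]
Find 35 in the sorted list.
35 is at position 5 (1-indexed).
Final answer: 5


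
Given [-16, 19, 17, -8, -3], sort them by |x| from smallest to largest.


Compute absolute values:
  |-16| = 16
  |19| = 19
  |17| = 17
  |-8| = 8
  |-3| = 3
Absolute values in increasing order: 3 < 8 < 16 < 17 < 19
Listing the original numbers in that order gives the answer.
Final answer: [-3, -8, -16, 17, 19]


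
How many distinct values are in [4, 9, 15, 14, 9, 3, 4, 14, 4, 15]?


List all unique values:
Distinct values: [3, 4, 9, 14, 15]
Count = 5
Final answer: 5


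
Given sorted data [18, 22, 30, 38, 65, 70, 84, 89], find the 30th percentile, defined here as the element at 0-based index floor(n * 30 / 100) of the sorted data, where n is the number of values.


The dataset has n = 8 elements.
Index = floor(8 * 30 / 100) = floor(240 / 100) = floor(2.4) = 2
Counting from index 0 in the sorted data, the element at index 2 is 30.
Final answer: 30


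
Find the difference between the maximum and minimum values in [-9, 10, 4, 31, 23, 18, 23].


Maximum value: 31
Minimum value: -9
Range = 31 - (-9) = 40
Final answer: 40


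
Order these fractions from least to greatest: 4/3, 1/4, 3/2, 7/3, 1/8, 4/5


Convert to decimal for comparison:
  4/3 = 1.3333
  1/4 = 0.25
  3/2 = 1.5
  7/3 = 2.3333
  1/8 = 0.125
  4/5 = 0.8
Decimals in increasing order: 0.125 < 0.25 < 0.8 < 1.3333 < 1.5 < 2.3333
Writing each back as its fraction gives the sorted order.
Final answer: 1/8, 1/4, 4/5, 4/3, 3/2, 7/3


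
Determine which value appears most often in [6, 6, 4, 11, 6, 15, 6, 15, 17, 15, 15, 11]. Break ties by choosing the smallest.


Count the frequency of each value:
  4 appears 1 time(s)
  6 appears 4 time(s)
  11 appears 2 time(s)
  15 appears 4 time(s)
  17 appears 1 time(s)
Maximum frequency is 4.
Values reaching that frequency: [6, 15]; the smallest is 6.
Final answer: 6


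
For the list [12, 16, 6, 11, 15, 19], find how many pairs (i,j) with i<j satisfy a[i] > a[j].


For each element, count the later elements that are smaller than it:
  12 (index 0): smaller elements after it = [6, 11] -> 2
  16 (index 1): smaller elements after it = [6, 11, 15] -> 3
  6 (index 2): smaller elements after it = [] -> 0
  11 (index 3): smaller elements after it = [] -> 0
  15 (index 4): smaller elements after it = [] -> 0
Total inversions = 2 + 3 + 0 + 0 + 0 = 5
Final answer: 5


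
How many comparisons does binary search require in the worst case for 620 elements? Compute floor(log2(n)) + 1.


Binary search halves the search space each step.
Maximum comparisons = floor(log2(620)) + 1
log2(620) = 9.2761
floor(log2(620)) = 9, so 9 + 1 = 10
Final answer: 10


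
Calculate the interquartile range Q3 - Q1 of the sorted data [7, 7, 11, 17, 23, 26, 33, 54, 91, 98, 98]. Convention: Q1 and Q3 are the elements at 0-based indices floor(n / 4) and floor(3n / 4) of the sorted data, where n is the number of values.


The data has n = 11 elements.
Q1 index = floor(11 / 4) = floor(2.75) = 2; Q3 index = floor(3 * 11 / 4) = floor(8.25) = 8
Q1 = element at index 2 = 11
Q3 = element at index 8 = 91
IQR = 91 - 11 = 80
Final answer: 80


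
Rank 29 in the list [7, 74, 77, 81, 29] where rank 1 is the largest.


Sort descending: [81, 77, 74, 29, 7]
Find 29 in the sorted list.
29 is at position 4.
Final answer: 4


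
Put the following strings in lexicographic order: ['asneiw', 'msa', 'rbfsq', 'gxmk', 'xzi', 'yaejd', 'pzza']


Compare strings character by character (the first differing letter decides):
  'asneiw' < 'gxmk' since 'a' < 'g' at position 1
  'gxmk' < 'msa' since 'g' < 'm' at position 1
  'msa' < 'pzza' since 'm' < 'p' at position 1
  'pzza' < 'rbfsq' since 'p' < 'r' at position 1
  'rbfsq' < 'xzi' since 'r' < 'x' at position 1
  'xzi' < 'yaejd' since 'x' < 'y' at position 1
Chaining these comparisons gives the alphabetical order.
Final answer: ['asneiw', 'gxmk', 'msa', 'pzza', 'rbfsq', 'xzi', 'yaejd']


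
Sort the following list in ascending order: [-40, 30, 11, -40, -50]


Original list: [-40, 30, 11, -40, -50]
Repeatedly take the smallest remaining element:
  Remaining [-40, 30, 11, -40, -50] -> smallest is -50
  Remaining [-40, 30, 11, -40] -> smallest is -40
  Remaining [30, 11, -40] -> smallest is -40
  Remaining [30, 11] -> smallest is 11
  Remaining [30] -> smallest is 30
Collecting the picks in order gives the sorted list.
Final answer: [-50, -40, -40, 11, 30]


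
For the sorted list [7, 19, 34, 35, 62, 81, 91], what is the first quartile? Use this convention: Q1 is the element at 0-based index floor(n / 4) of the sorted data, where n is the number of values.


The list has n = 7 elements.
Q1 index = floor(7 / 4) = floor(1.75) = 1
Counting from index 0 in the sorted data, the element at index 1 is 19.
Final answer: 19


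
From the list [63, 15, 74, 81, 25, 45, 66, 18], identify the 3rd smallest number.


Sort ascending: [15, 18, 25, 45, 63, 66, 74, 81]
The 3rd element (1-indexed) is at index 2.
Value = 25
Final answer: 25


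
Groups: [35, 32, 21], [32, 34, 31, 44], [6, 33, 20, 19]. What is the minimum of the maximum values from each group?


Find max of each group:
  Group 1: [35, 32, 21] -> max = 35
  Group 2: [32, 34, 31, 44] -> max = 44
  Group 3: [6, 33, 20, 19] -> max = 33
Maxes: [35, 44, 33]
Minimum of maxes = 33
Final answer: 33


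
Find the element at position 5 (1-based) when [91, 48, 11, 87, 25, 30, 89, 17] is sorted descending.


Sort descending: [91, 89, 87, 48, 30, 25, 17, 11]
The 5th element (1-indexed) is at index 4.
Value = 30
Final answer: 30


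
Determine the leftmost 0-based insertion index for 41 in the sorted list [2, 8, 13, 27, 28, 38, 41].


List is sorted: [2, 8, 13, 27, 28, 38, 41]
We need the leftmost position where 41 can be inserted, i.e. the first index whose element is >= 41 (or the end of the list if none is).
Binary search with low=0, high=7 (0-based indices):
  low=0, high=7, mid=3: a[3]=27 < 41, so low = 4
  low=4, high=7, mid=5: a[5]=38 < 41, so low = 6
  low=6, high=7, mid=6: a[6]=41 >= 41, so high = 6
Now low = high = 6, so the insertion index is 6.
Final answer: 6


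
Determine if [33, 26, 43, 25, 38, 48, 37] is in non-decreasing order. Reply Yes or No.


Check consecutive pairs:
  33 <= 26? False
  26 <= 43? True
  43 <= 25? False
  25 <= 38? True
  38 <= 48? True
  48 <= 37? False
3 consecutive pair(s) are out of order, so the list is not sorted.
Final answer: No


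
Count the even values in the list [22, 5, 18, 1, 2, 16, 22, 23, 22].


Check each element:
  22 is even
  5 is odd
  18 is even
  1 is odd
  2 is even
  16 is even
  22 is even
  23 is odd
  22 is even
Evens: [22, 18, 2, 16, 22, 22]
Count of evens = 6
Final answer: 6


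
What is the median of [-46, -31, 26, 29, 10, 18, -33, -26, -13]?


First, sort the list: [-46, -33, -31, -26, -13, 10, 18, 26, 29]
The list has 9 elements (odd count).
The middle index is 4 (0-based), and the element there is -13.
Final answer: -13


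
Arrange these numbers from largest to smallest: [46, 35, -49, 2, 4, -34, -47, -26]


Original list: [46, 35, -49, 2, 4, -34, -47, -26]
Repeatedly take the largest remaining element:
  Remaining [46, 35, -49, 2, 4, -34, -47, -26] -> largest is 46
  Remaining [35, -49, 2, 4, -34, -47, -26] -> largest is 35
  Remaining [-49, 2, 4, -34, -47, -26] -> largest is 4
  Remaining [-49, 2, -34, -47, -26] -> largest is 2
  Remaining [-49, -34, -47, -26] -> largest is -26
  Remaining [-49, -34, -47] -> largest is -34
  Remaining [-49, -47] -> largest is -47
  Remaining [-49] -> largest is -49
Collecting the picks in order gives the descending list.
Final answer: [46, 35, 4, 2, -26, -34, -47, -49]


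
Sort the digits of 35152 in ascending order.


The number 35152 has digits: 3, 5, 1, 5, 2
Sorted: 1, 2, 3, 5, 5
Joining the sorted digits gives the result.
Final answer: 12355


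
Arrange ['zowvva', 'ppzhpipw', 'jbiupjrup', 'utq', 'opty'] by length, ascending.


Compute lengths:
  'zowvva' has length 6
  'ppzhpipw' has length 8
  'jbiupjrup' has length 9
  'utq' has length 3
  'opty' has length 4
Lengths in increasing order: 3 < 4 < 6 < 8 < 9
Listing the words in that order gives the answer.
Final answer: ['utq', 'opty', 'zowvva', 'ppzhpipw', 'jbiupjrup']


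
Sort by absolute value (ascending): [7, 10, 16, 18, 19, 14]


Compute absolute values:
  |7| = 7
  |10| = 10
  |16| = 16
  |18| = 18
  |19| = 19
  |14| = 14
Absolute values in increasing order: 7 < 10 < 14 < 16 < 18 < 19
Listing the original numbers in that order gives the answer.
Final answer: [7, 10, 14, 16, 18, 19]


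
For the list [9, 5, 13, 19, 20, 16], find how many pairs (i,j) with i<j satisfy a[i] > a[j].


For each element, count the later elements that are smaller than it:
  9 (index 0): smaller elements after it = [5] -> 1
  5 (index 1): smaller elements after it = [] -> 0
  13 (index 2): smaller elements after it = [] -> 0
  19 (index 3): smaller elements after it = [16] -> 1
  20 (index 4): smaller elements after it = [16] -> 1
Total inversions = 1 + 0 + 0 + 1 + 1 = 3
Final answer: 3


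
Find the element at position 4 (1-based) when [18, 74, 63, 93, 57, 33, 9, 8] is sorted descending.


Sort descending: [93, 74, 63, 57, 33, 18, 9, 8]
The 4th element (1-indexed) is at index 3.
Value = 57
Final answer: 57


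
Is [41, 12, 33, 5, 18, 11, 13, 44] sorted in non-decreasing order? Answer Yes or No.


Check consecutive pairs:
  41 <= 12? False
  12 <= 33? True
  33 <= 5? False
  5 <= 18? True
  18 <= 11? False
  11 <= 13? True
  13 <= 44? True
3 consecutive pair(s) are out of order, so the list is not sorted.
Final answer: No


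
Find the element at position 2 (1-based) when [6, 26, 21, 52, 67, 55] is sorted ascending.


Sort ascending: [6, 21, 26, 52, 55, 67]
The 2nd element (1-indexed) is at index 1.
Value = 21
Final answer: 21


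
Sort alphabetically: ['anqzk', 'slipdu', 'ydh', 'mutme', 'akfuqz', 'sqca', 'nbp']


Compare strings character by character (the first differing letter decides):
  'akfuqz' < 'anqzk' since 'k' < 'n' at position 2
  'anqzk' < 'mutme' since 'a' < 'm' at position 1
  'mutme' < 'nbp' since 'm' < 'n' at position 1
  'nbp' < 'slipdu' since 'n' < 's' at position 1
  'slipdu' < 'sqca' since 'l' < 'q' at position 2
  'sqca' < 'ydh' since 's' < 'y' at position 1
Chaining these comparisons gives the alphabetical order.
Final answer: ['akfuqz', 'anqzk', 'mutme', 'nbp', 'slipdu', 'sqca', 'ydh']


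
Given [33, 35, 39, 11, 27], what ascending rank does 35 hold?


Sort ascending: [11, 27, 33, 35, 39]
Find 35 in the sorted list.
35 is at position 4 (1-indexed).
Final answer: 4


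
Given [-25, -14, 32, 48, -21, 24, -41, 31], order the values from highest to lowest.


Original list: [-25, -14, 32, 48, -21, 24, -41, 31]
Repeatedly take the largest remaining element:
  Remaining [-25, -14, 32, 48, -21, 24, -41, 31] -> largest is 48
  Remaining [-25, -14, 32, -21, 24, -41, 31] -> largest is 32
  Remaining [-25, -14, -21, 24, -41, 31] -> largest is 31
  Remaining [-25, -14, -21, 24, -41] -> largest is 24
  Remaining [-25, -14, -21, -41] -> largest is -14
  Remaining [-25, -21, -41] -> largest is -21
  Remaining [-25, -41] -> largest is -25
  Remaining [-41] -> largest is -41
Collecting the picks in order gives the descending list.
Final answer: [48, 32, 31, 24, -14, -21, -25, -41]


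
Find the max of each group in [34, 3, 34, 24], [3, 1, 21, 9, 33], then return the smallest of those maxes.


Find max of each group:
  Group 1: [34, 3, 34, 24] -> max = 34
  Group 2: [3, 1, 21, 9, 33] -> max = 33
Maxes: [34, 33]
Minimum of maxes = 33
Final answer: 33


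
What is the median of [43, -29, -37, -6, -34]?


First, sort the list: [-37, -34, -29, -6, 43]
The list has 5 elements (odd count).
The middle index is 2 (0-based), and the element there is -29.
Final answer: -29


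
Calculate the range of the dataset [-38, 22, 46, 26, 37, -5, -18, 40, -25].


Maximum value: 46
Minimum value: -38
Range = 46 - (-38) = 84
Final answer: 84


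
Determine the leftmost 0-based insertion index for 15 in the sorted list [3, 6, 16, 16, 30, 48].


List is sorted: [3, 6, 16, 16, 30, 48]
We need the leftmost position where 15 can be inserted, i.e. the first index whose element is >= 15 (or the end of the list if none is).
Binary search with low=0, high=6 (0-based indices):
  low=0, high=6, mid=3: a[3]=16 >= 15, so high = 3
  low=0, high=3, mid=1: a[1]=6 < 15, so low = 2
  low=2, high=3, mid=2: a[2]=16 >= 15, so high = 2
Now low = high = 2, so the insertion index is 2.
Final answer: 2


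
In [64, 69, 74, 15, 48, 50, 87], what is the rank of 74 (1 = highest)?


Sort descending: [87, 74, 69, 64, 50, 48, 15]
Find 74 in the sorted list.
74 is at position 2.
Final answer: 2


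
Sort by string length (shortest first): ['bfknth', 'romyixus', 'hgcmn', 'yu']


Compute lengths:
  'bfknth' has length 6
  'romyixus' has length 8
  'hgcmn' has length 5
  'yu' has length 2
Lengths in increasing order: 2 < 5 < 6 < 8
Listing the words in that order gives the answer.
Final answer: ['yu', 'hgcmn', 'bfknth', 'romyixus']


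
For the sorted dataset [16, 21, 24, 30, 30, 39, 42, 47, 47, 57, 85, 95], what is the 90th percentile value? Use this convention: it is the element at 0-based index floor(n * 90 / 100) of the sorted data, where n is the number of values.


The dataset has n = 12 elements.
Index = floor(12 * 90 / 100) = floor(1080 / 100) = floor(10.8) = 10
Counting from index 0 in the sorted data, the element at index 10 is 85.
Final answer: 85


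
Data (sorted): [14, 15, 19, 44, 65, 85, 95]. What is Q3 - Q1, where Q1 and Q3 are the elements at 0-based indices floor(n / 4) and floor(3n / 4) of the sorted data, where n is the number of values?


The data has n = 7 elements.
Q1 index = floor(7 / 4) = floor(1.75) = 1; Q3 index = floor(3 * 7 / 4) = floor(5.25) = 5
Q1 = element at index 1 = 15
Q3 = element at index 5 = 85
IQR = 85 - 15 = 70
Final answer: 70


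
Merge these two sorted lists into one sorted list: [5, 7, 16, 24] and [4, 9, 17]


List A: [5, 7, 16, 24]
List B: [4, 9, 17]
Repeatedly compare the front elements and take the smaller:
  5 vs 4 -> take 4
  5 vs 9 -> take 5
  7 vs 9 -> take 7
  16 vs 9 -> take 9
  16 vs 17 -> take 16
  24 vs 17 -> take 17
  B is exhausted; append the rest of A: [24]
Final answer: [4, 5, 7, 9, 16, 17, 24]


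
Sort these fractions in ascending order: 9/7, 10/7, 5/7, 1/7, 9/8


Convert to decimal for comparison:
  9/7 = 1.2857
  10/7 = 1.4286
  5/7 = 0.7143
  1/7 = 0.1429
  9/8 = 1.125
Decimals in increasing order: 0.1429 < 0.7143 < 1.125 < 1.2857 < 1.4286
Writing each back as its fraction gives the sorted order.
Final answer: 1/7, 5/7, 9/8, 9/7, 10/7


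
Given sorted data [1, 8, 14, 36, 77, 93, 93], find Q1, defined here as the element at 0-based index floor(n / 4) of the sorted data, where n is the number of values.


The list has n = 7 elements.
Q1 index = floor(7 / 4) = floor(1.75) = 1
Counting from index 0 in the sorted data, the element at index 1 is 8.
Final answer: 8


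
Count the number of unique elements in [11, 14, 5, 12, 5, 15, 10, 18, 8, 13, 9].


List all unique values:
Distinct values: [5, 8, 9, 10, 11, 12, 13, 14, 15, 18]
Count = 10
Final answer: 10


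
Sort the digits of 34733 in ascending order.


The number 34733 has digits: 3, 4, 7, 3, 3
Sorted: 3, 3, 3, 4, 7
Joining the sorted digits gives the result.
Final answer: 33347


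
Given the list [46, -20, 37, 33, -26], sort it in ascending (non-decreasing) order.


Original list: [46, -20, 37, 33, -26]
Repeatedly take the smallest remaining element:
  Remaining [46, -20, 37, 33, -26] -> smallest is -26
  Remaining [46, -20, 37, 33] -> smallest is -20
  Remaining [46, 37, 33] -> smallest is 33
  Remaining [46, 37] -> smallest is 37
  Remaining [46] -> smallest is 46
Collecting the picks in order gives the sorted list.
Final answer: [-26, -20, 33, 37, 46]


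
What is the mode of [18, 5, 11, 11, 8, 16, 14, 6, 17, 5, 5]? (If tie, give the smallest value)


Count the frequency of each value:
  5 appears 3 time(s)
  6 appears 1 time(s)
  8 appears 1 time(s)
  11 appears 2 time(s)
  14 appears 1 time(s)
  16 appears 1 time(s)
  17 appears 1 time(s)
  18 appears 1 time(s)
Maximum frequency is 3.
Only 5 reaches that frequency, so it is the mode.
Final answer: 5


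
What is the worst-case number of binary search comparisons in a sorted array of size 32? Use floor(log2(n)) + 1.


Binary search halves the search space each step.
Maximum comparisons = floor(log2(32)) + 1
log2(32) = 5.0
floor(log2(32)) = 5, so 5 + 1 = 6
Final answer: 6


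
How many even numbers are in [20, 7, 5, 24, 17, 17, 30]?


Check each element:
  20 is even
  7 is odd
  5 is odd
  24 is even
  17 is odd
  17 is odd
  30 is even
Evens: [20, 24, 30]
Count of evens = 3
Final answer: 3


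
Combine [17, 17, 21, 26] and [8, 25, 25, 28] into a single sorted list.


List A: [17, 17, 21, 26]
List B: [8, 25, 25, 28]
Repeatedly compare the front elements and take the smaller:
  17 vs 8 -> take 8
  17 vs 25 -> take 17
  17 vs 25 -> take 17
  21 vs 25 -> take 21
  26 vs 25 -> take 25
  26 vs 25 -> take 25
  26 vs 28 -> take 26
  A is exhausted; append the rest of B: [28]
Final answer: [8, 17, 17, 21, 25, 25, 26, 28]


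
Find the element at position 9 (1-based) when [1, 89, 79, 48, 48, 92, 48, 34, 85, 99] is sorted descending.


Sort descending: [99, 92, 89, 85, 79, 48, 48, 48, 34, 1]
The 9th element (1-indexed) is at index 8.
Value = 34
Final answer: 34


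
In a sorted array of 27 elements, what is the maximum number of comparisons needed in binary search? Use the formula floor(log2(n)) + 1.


Binary search halves the search space each step.
Maximum comparisons = floor(log2(27)) + 1
log2(27) = 4.7549
floor(log2(27)) = 4, so 4 + 1 = 5
Final answer: 5


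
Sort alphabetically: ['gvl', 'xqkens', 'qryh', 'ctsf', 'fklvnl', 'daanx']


Compare strings character by character (the first differing letter decides):
  'ctsf' < 'daanx' since 'c' < 'd' at position 1
  'daanx' < 'fklvnl' since 'd' < 'f' at position 1
  'fklvnl' < 'gvl' since 'f' < 'g' at position 1
  'gvl' < 'qryh' since 'g' < 'q' at position 1
  'qryh' < 'xqkens' since 'q' < 'x' at position 1
Chaining these comparisons gives the alphabetical order.
Final answer: ['ctsf', 'daanx', 'fklvnl', 'gvl', 'qryh', 'xqkens']


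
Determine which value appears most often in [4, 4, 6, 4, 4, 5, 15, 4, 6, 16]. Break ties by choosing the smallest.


Count the frequency of each value:
  4 appears 5 time(s)
  5 appears 1 time(s)
  6 appears 2 time(s)
  15 appears 1 time(s)
  16 appears 1 time(s)
Maximum frequency is 5.
Only 4 reaches that frequency, so it is the mode.
Final answer: 4


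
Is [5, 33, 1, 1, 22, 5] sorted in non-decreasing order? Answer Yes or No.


Check consecutive pairs:
  5 <= 33? True
  33 <= 1? False
  1 <= 1? True
  1 <= 22? True
  22 <= 5? False
2 consecutive pair(s) are out of order, so the list is not sorted.
Final answer: No


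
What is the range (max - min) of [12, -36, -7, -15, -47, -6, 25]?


Maximum value: 25
Minimum value: -47
Range = 25 - (-47) = 72
Final answer: 72


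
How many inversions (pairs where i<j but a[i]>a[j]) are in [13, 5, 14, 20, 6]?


For each element, count the later elements that are smaller than it:
  13 (index 0): smaller elements after it = [5, 6] -> 2
  5 (index 1): smaller elements after it = [] -> 0
  14 (index 2): smaller elements after it = [6] -> 1
  20 (index 3): smaller elements after it = [6] -> 1
Total inversions = 2 + 0 + 1 + 1 = 4
Final answer: 4


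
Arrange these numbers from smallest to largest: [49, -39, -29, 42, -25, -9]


Original list: [49, -39, -29, 42, -25, -9]
Repeatedly take the smallest remaining element:
  Remaining [49, -39, -29, 42, -25, -9] -> smallest is -39
  Remaining [49, -29, 42, -25, -9] -> smallest is -29
  Remaining [49, 42, -25, -9] -> smallest is -25
  Remaining [49, 42, -9] -> smallest is -9
  Remaining [49, 42] -> smallest is 42
  Remaining [49] -> smallest is 49
Collecting the picks in order gives the sorted list.
Final answer: [-39, -29, -25, -9, 42, 49]


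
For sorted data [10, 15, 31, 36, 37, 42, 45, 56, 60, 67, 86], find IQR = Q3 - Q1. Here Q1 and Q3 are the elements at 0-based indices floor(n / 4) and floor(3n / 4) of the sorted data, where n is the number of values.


The data has n = 11 elements.
Q1 index = floor(11 / 4) = floor(2.75) = 2; Q3 index = floor(3 * 11 / 4) = floor(8.25) = 8
Q1 = element at index 2 = 31
Q3 = element at index 8 = 60
IQR = 60 - 31 = 29
Final answer: 29


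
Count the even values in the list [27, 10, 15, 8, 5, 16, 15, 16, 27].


Check each element:
  27 is odd
  10 is even
  15 is odd
  8 is even
  5 is odd
  16 is even
  15 is odd
  16 is even
  27 is odd
Evens: [10, 8, 16, 16]
Count of evens = 4
Final answer: 4


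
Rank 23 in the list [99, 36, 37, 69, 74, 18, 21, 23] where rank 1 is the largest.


Sort descending: [99, 74, 69, 37, 36, 23, 21, 18]
Find 23 in the sorted list.
23 is at position 6.
Final answer: 6


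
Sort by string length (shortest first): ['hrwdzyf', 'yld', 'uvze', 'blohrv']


Compute lengths:
  'hrwdzyf' has length 7
  'yld' has length 3
  'uvze' has length 4
  'blohrv' has length 6
Lengths in increasing order: 3 < 4 < 6 < 7
Listing the words in that order gives the answer.
Final answer: ['yld', 'uvze', 'blohrv', 'hrwdzyf']


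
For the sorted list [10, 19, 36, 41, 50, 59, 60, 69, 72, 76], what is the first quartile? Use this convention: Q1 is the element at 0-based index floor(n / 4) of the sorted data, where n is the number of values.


The list has n = 10 elements.
Q1 index = floor(10 / 4) = floor(2.5) = 2
Counting from index 0 in the sorted data, the element at index 2 is 36.
Final answer: 36
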